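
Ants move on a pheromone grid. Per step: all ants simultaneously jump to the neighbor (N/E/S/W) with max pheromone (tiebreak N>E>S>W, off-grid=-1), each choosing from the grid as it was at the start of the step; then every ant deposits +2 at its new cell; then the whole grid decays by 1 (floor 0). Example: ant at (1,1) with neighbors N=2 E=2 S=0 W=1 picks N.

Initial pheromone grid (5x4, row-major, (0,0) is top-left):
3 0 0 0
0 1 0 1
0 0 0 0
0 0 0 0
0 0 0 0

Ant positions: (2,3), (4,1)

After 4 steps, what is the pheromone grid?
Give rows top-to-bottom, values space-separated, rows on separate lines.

After step 1: ants at (1,3),(3,1)
  2 0 0 0
  0 0 0 2
  0 0 0 0
  0 1 0 0
  0 0 0 0
After step 2: ants at (0,3),(2,1)
  1 0 0 1
  0 0 0 1
  0 1 0 0
  0 0 0 0
  0 0 0 0
After step 3: ants at (1,3),(1,1)
  0 0 0 0
  0 1 0 2
  0 0 0 0
  0 0 0 0
  0 0 0 0
After step 4: ants at (0,3),(0,1)
  0 1 0 1
  0 0 0 1
  0 0 0 0
  0 0 0 0
  0 0 0 0

0 1 0 1
0 0 0 1
0 0 0 0
0 0 0 0
0 0 0 0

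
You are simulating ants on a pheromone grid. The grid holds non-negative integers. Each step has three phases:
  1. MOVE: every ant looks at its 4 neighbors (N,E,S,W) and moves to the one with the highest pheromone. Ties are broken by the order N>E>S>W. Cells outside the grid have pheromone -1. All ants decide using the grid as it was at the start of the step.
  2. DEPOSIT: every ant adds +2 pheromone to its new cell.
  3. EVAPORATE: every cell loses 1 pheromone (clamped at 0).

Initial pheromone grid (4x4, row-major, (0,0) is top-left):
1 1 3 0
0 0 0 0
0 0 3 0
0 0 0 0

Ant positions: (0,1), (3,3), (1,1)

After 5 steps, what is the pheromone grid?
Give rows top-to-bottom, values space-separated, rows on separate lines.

After step 1: ants at (0,2),(2,3),(0,1)
  0 2 4 0
  0 0 0 0
  0 0 2 1
  0 0 0 0
After step 2: ants at (0,1),(2,2),(0,2)
  0 3 5 0
  0 0 0 0
  0 0 3 0
  0 0 0 0
After step 3: ants at (0,2),(1,2),(0,1)
  0 4 6 0
  0 0 1 0
  0 0 2 0
  0 0 0 0
After step 4: ants at (0,1),(0,2),(0,2)
  0 5 9 0
  0 0 0 0
  0 0 1 0
  0 0 0 0
After step 5: ants at (0,2),(0,1),(0,1)
  0 8 10 0
  0 0 0 0
  0 0 0 0
  0 0 0 0

0 8 10 0
0 0 0 0
0 0 0 0
0 0 0 0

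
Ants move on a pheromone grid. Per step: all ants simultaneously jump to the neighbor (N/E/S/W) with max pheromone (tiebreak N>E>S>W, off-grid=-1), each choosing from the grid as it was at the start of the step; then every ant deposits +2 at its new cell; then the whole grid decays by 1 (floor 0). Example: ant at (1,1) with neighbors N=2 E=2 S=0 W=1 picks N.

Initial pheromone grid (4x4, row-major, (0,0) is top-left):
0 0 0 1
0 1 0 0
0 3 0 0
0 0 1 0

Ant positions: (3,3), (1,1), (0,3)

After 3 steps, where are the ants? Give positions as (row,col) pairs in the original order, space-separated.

Step 1: ant0:(3,3)->W->(3,2) | ant1:(1,1)->S->(2,1) | ant2:(0,3)->S->(1,3)
  grid max=4 at (2,1)
Step 2: ant0:(3,2)->N->(2,2) | ant1:(2,1)->N->(1,1) | ant2:(1,3)->N->(0,3)
  grid max=3 at (2,1)
Step 3: ant0:(2,2)->W->(2,1) | ant1:(1,1)->S->(2,1) | ant2:(0,3)->S->(1,3)
  grid max=6 at (2,1)

(2,1) (2,1) (1,3)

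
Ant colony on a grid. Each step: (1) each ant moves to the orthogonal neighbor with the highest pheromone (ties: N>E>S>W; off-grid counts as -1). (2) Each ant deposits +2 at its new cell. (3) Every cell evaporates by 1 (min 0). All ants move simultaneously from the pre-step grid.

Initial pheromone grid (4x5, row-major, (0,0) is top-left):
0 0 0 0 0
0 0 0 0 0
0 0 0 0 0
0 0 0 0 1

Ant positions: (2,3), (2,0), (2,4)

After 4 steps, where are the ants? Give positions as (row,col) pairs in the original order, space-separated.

Step 1: ant0:(2,3)->N->(1,3) | ant1:(2,0)->N->(1,0) | ant2:(2,4)->S->(3,4)
  grid max=2 at (3,4)
Step 2: ant0:(1,3)->N->(0,3) | ant1:(1,0)->N->(0,0) | ant2:(3,4)->N->(2,4)
  grid max=1 at (0,0)
Step 3: ant0:(0,3)->E->(0,4) | ant1:(0,0)->E->(0,1) | ant2:(2,4)->S->(3,4)
  grid max=2 at (3,4)
Step 4: ant0:(0,4)->S->(1,4) | ant1:(0,1)->E->(0,2) | ant2:(3,4)->N->(2,4)
  grid max=1 at (0,2)

(1,4) (0,2) (2,4)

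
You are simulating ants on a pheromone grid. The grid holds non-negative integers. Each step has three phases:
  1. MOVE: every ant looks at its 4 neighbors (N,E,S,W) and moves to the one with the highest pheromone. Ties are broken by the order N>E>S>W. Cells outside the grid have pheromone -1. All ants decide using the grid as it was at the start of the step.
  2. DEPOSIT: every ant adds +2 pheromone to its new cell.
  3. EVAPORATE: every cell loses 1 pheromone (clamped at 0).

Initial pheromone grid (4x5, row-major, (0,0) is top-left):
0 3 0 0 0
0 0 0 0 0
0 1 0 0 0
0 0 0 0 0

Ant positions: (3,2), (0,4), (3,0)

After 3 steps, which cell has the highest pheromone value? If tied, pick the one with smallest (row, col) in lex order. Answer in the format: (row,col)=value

Answer: (0,0)=1

Derivation:
Step 1: ant0:(3,2)->N->(2,2) | ant1:(0,4)->S->(1,4) | ant2:(3,0)->N->(2,0)
  grid max=2 at (0,1)
Step 2: ant0:(2,2)->N->(1,2) | ant1:(1,4)->N->(0,4) | ant2:(2,0)->N->(1,0)
  grid max=1 at (0,1)
Step 3: ant0:(1,2)->N->(0,2) | ant1:(0,4)->S->(1,4) | ant2:(1,0)->N->(0,0)
  grid max=1 at (0,0)
Final grid:
  1 0 1 0 0
  0 0 0 0 1
  0 0 0 0 0
  0 0 0 0 0
Max pheromone 1 at (0,0)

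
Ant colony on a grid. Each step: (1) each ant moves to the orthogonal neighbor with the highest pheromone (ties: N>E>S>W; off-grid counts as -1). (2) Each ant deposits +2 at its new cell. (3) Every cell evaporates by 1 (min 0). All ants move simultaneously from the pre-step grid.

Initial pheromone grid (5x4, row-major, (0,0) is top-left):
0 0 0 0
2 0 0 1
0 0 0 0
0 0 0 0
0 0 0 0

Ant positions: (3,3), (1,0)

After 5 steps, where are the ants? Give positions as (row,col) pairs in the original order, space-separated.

Step 1: ant0:(3,3)->N->(2,3) | ant1:(1,0)->N->(0,0)
  grid max=1 at (0,0)
Step 2: ant0:(2,3)->N->(1,3) | ant1:(0,0)->S->(1,0)
  grid max=2 at (1,0)
Step 3: ant0:(1,3)->N->(0,3) | ant1:(1,0)->N->(0,0)
  grid max=1 at (0,0)
Step 4: ant0:(0,3)->S->(1,3) | ant1:(0,0)->S->(1,0)
  grid max=2 at (1,0)
Step 5: ant0:(1,3)->N->(0,3) | ant1:(1,0)->N->(0,0)
  grid max=1 at (0,0)

(0,3) (0,0)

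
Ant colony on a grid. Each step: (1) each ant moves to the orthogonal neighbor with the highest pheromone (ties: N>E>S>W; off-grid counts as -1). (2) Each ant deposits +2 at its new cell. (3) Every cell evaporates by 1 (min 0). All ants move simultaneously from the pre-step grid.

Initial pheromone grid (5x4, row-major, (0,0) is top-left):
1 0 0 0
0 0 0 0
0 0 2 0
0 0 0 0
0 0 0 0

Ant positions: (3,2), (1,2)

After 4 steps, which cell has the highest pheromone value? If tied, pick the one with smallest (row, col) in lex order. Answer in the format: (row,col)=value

Step 1: ant0:(3,2)->N->(2,2) | ant1:(1,2)->S->(2,2)
  grid max=5 at (2,2)
Step 2: ant0:(2,2)->N->(1,2) | ant1:(2,2)->N->(1,2)
  grid max=4 at (2,2)
Step 3: ant0:(1,2)->S->(2,2) | ant1:(1,2)->S->(2,2)
  grid max=7 at (2,2)
Step 4: ant0:(2,2)->N->(1,2) | ant1:(2,2)->N->(1,2)
  grid max=6 at (2,2)
Final grid:
  0 0 0 0
  0 0 5 0
  0 0 6 0
  0 0 0 0
  0 0 0 0
Max pheromone 6 at (2,2)

Answer: (2,2)=6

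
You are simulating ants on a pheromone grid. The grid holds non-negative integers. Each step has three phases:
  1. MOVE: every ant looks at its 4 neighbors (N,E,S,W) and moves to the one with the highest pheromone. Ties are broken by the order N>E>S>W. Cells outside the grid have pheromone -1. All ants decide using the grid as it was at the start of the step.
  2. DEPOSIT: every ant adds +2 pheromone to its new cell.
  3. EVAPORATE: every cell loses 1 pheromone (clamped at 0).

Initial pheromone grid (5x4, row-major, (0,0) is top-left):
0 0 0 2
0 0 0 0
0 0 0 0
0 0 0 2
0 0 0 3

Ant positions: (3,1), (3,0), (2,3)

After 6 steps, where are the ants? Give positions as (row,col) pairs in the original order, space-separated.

Step 1: ant0:(3,1)->N->(2,1) | ant1:(3,0)->N->(2,0) | ant2:(2,3)->S->(3,3)
  grid max=3 at (3,3)
Step 2: ant0:(2,1)->W->(2,0) | ant1:(2,0)->E->(2,1) | ant2:(3,3)->S->(4,3)
  grid max=3 at (4,3)
Step 3: ant0:(2,0)->E->(2,1) | ant1:(2,1)->W->(2,0) | ant2:(4,3)->N->(3,3)
  grid max=3 at (2,0)
Step 4: ant0:(2,1)->W->(2,0) | ant1:(2,0)->E->(2,1) | ant2:(3,3)->S->(4,3)
  grid max=4 at (2,0)
Step 5: ant0:(2,0)->E->(2,1) | ant1:(2,1)->W->(2,0) | ant2:(4,3)->N->(3,3)
  grid max=5 at (2,0)
Step 6: ant0:(2,1)->W->(2,0) | ant1:(2,0)->E->(2,1) | ant2:(3,3)->S->(4,3)
  grid max=6 at (2,0)

(2,0) (2,1) (4,3)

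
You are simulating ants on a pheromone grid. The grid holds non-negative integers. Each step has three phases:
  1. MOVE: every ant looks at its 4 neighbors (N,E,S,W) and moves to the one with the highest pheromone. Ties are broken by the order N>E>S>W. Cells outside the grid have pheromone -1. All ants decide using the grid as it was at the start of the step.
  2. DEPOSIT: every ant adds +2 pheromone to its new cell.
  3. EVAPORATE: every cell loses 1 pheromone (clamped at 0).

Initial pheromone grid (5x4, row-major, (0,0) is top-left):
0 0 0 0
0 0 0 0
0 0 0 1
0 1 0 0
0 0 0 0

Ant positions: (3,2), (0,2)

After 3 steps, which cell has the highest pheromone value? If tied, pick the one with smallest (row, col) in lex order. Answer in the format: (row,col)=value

Answer: (3,1)=2

Derivation:
Step 1: ant0:(3,2)->W->(3,1) | ant1:(0,2)->E->(0,3)
  grid max=2 at (3,1)
Step 2: ant0:(3,1)->N->(2,1) | ant1:(0,3)->S->(1,3)
  grid max=1 at (1,3)
Step 3: ant0:(2,1)->S->(3,1) | ant1:(1,3)->N->(0,3)
  grid max=2 at (3,1)
Final grid:
  0 0 0 1
  0 0 0 0
  0 0 0 0
  0 2 0 0
  0 0 0 0
Max pheromone 2 at (3,1)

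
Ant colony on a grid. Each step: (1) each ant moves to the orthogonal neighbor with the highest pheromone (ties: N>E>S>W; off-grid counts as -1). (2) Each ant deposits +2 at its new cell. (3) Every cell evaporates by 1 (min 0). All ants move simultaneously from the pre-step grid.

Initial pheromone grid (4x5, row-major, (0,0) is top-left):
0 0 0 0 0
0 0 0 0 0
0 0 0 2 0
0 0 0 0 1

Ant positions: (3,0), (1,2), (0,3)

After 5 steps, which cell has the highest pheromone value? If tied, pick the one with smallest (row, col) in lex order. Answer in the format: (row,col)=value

Step 1: ant0:(3,0)->N->(2,0) | ant1:(1,2)->N->(0,2) | ant2:(0,3)->E->(0,4)
  grid max=1 at (0,2)
Step 2: ant0:(2,0)->N->(1,0) | ant1:(0,2)->E->(0,3) | ant2:(0,4)->S->(1,4)
  grid max=1 at (0,3)
Step 3: ant0:(1,0)->N->(0,0) | ant1:(0,3)->E->(0,4) | ant2:(1,4)->N->(0,4)
  grid max=3 at (0,4)
Step 4: ant0:(0,0)->E->(0,1) | ant1:(0,4)->S->(1,4) | ant2:(0,4)->S->(1,4)
  grid max=3 at (1,4)
Step 5: ant0:(0,1)->E->(0,2) | ant1:(1,4)->N->(0,4) | ant2:(1,4)->N->(0,4)
  grid max=5 at (0,4)
Final grid:
  0 0 1 0 5
  0 0 0 0 2
  0 0 0 0 0
  0 0 0 0 0
Max pheromone 5 at (0,4)

Answer: (0,4)=5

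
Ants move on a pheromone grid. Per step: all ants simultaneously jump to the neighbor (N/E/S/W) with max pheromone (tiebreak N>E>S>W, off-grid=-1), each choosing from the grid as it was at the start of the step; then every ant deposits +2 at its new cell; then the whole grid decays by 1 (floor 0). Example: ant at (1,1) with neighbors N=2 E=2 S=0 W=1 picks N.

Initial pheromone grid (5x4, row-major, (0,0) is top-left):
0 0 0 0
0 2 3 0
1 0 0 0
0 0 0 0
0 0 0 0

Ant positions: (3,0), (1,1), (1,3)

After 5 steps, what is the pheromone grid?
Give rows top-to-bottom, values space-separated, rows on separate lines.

After step 1: ants at (2,0),(1,2),(1,2)
  0 0 0 0
  0 1 6 0
  2 0 0 0
  0 0 0 0
  0 0 0 0
After step 2: ants at (1,0),(1,1),(1,1)
  0 0 0 0
  1 4 5 0
  1 0 0 0
  0 0 0 0
  0 0 0 0
After step 3: ants at (1,1),(1,2),(1,2)
  0 0 0 0
  0 5 8 0
  0 0 0 0
  0 0 0 0
  0 0 0 0
After step 4: ants at (1,2),(1,1),(1,1)
  0 0 0 0
  0 8 9 0
  0 0 0 0
  0 0 0 0
  0 0 0 0
After step 5: ants at (1,1),(1,2),(1,2)
  0 0 0 0
  0 9 12 0
  0 0 0 0
  0 0 0 0
  0 0 0 0

0 0 0 0
0 9 12 0
0 0 0 0
0 0 0 0
0 0 0 0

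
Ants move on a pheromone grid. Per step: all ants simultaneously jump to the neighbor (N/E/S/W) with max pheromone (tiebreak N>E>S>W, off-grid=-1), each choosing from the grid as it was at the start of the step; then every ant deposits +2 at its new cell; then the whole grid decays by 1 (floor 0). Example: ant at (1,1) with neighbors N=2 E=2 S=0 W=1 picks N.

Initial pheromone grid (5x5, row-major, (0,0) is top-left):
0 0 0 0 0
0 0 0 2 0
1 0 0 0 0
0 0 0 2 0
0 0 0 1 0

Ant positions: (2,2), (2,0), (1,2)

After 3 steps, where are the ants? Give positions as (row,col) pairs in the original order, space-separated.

Step 1: ant0:(2,2)->N->(1,2) | ant1:(2,0)->N->(1,0) | ant2:(1,2)->E->(1,3)
  grid max=3 at (1,3)
Step 2: ant0:(1,2)->E->(1,3) | ant1:(1,0)->N->(0,0) | ant2:(1,3)->W->(1,2)
  grid max=4 at (1,3)
Step 3: ant0:(1,3)->W->(1,2) | ant1:(0,0)->E->(0,1) | ant2:(1,2)->E->(1,3)
  grid max=5 at (1,3)

(1,2) (0,1) (1,3)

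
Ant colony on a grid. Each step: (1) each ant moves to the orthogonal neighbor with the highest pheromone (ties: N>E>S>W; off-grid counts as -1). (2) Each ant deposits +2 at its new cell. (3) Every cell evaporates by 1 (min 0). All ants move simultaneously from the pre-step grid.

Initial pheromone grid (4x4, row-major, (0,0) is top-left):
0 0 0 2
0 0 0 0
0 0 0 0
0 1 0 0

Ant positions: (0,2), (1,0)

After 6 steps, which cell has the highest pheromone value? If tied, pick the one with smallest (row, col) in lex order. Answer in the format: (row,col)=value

Step 1: ant0:(0,2)->E->(0,3) | ant1:(1,0)->N->(0,0)
  grid max=3 at (0,3)
Step 2: ant0:(0,3)->S->(1,3) | ant1:(0,0)->E->(0,1)
  grid max=2 at (0,3)
Step 3: ant0:(1,3)->N->(0,3) | ant1:(0,1)->E->(0,2)
  grid max=3 at (0,3)
Step 4: ant0:(0,3)->W->(0,2) | ant1:(0,2)->E->(0,3)
  grid max=4 at (0,3)
Step 5: ant0:(0,2)->E->(0,3) | ant1:(0,3)->W->(0,2)
  grid max=5 at (0,3)
Step 6: ant0:(0,3)->W->(0,2) | ant1:(0,2)->E->(0,3)
  grid max=6 at (0,3)
Final grid:
  0 0 4 6
  0 0 0 0
  0 0 0 0
  0 0 0 0
Max pheromone 6 at (0,3)

Answer: (0,3)=6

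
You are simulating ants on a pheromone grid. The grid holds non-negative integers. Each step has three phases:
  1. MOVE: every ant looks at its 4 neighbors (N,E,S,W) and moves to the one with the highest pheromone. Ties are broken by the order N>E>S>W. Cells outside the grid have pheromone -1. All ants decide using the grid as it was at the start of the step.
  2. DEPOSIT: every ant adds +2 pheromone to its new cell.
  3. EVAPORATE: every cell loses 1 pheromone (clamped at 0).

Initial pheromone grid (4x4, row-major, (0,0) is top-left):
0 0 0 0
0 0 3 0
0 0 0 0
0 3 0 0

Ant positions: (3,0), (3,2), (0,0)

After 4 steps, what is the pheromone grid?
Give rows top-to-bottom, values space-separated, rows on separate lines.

After step 1: ants at (3,1),(3,1),(0,1)
  0 1 0 0
  0 0 2 0
  0 0 0 0
  0 6 0 0
After step 2: ants at (2,1),(2,1),(0,2)
  0 0 1 0
  0 0 1 0
  0 3 0 0
  0 5 0 0
After step 3: ants at (3,1),(3,1),(1,2)
  0 0 0 0
  0 0 2 0
  0 2 0 0
  0 8 0 0
After step 4: ants at (2,1),(2,1),(0,2)
  0 0 1 0
  0 0 1 0
  0 5 0 0
  0 7 0 0

0 0 1 0
0 0 1 0
0 5 0 0
0 7 0 0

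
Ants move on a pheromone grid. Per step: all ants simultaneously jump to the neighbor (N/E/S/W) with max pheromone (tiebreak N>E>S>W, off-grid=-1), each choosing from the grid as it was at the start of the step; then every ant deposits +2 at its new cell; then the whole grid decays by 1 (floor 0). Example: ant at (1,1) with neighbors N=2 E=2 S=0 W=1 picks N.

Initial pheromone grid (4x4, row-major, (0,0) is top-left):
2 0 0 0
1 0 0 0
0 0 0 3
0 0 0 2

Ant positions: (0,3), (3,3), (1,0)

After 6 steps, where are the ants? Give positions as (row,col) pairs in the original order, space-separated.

Step 1: ant0:(0,3)->S->(1,3) | ant1:(3,3)->N->(2,3) | ant2:(1,0)->N->(0,0)
  grid max=4 at (2,3)
Step 2: ant0:(1,3)->S->(2,3) | ant1:(2,3)->N->(1,3) | ant2:(0,0)->E->(0,1)
  grid max=5 at (2,3)
Step 3: ant0:(2,3)->N->(1,3) | ant1:(1,3)->S->(2,3) | ant2:(0,1)->W->(0,0)
  grid max=6 at (2,3)
Step 4: ant0:(1,3)->S->(2,3) | ant1:(2,3)->N->(1,3) | ant2:(0,0)->E->(0,1)
  grid max=7 at (2,3)
Step 5: ant0:(2,3)->N->(1,3) | ant1:(1,3)->S->(2,3) | ant2:(0,1)->W->(0,0)
  grid max=8 at (2,3)
Step 6: ant0:(1,3)->S->(2,3) | ant1:(2,3)->N->(1,3) | ant2:(0,0)->E->(0,1)
  grid max=9 at (2,3)

(2,3) (1,3) (0,1)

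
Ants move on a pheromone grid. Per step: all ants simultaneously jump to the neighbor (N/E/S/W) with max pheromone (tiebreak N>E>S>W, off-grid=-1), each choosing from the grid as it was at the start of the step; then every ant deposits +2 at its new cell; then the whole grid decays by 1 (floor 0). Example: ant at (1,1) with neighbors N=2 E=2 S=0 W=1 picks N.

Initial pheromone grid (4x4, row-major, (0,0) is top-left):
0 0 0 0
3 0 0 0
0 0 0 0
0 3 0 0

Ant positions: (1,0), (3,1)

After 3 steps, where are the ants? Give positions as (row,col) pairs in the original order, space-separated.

Step 1: ant0:(1,0)->N->(0,0) | ant1:(3,1)->N->(2,1)
  grid max=2 at (1,0)
Step 2: ant0:(0,0)->S->(1,0) | ant1:(2,1)->S->(3,1)
  grid max=3 at (1,0)
Step 3: ant0:(1,0)->N->(0,0) | ant1:(3,1)->N->(2,1)
  grid max=2 at (1,0)

(0,0) (2,1)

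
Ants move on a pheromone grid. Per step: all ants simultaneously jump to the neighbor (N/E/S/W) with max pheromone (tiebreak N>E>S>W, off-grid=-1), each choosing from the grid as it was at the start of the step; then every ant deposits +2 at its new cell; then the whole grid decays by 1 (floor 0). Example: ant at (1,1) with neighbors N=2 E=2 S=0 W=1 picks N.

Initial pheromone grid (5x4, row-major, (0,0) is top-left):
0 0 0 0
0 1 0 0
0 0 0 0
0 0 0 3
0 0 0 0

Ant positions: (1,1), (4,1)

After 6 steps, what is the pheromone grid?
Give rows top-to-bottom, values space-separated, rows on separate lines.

After step 1: ants at (0,1),(3,1)
  0 1 0 0
  0 0 0 0
  0 0 0 0
  0 1 0 2
  0 0 0 0
After step 2: ants at (0,2),(2,1)
  0 0 1 0
  0 0 0 0
  0 1 0 0
  0 0 0 1
  0 0 0 0
After step 3: ants at (0,3),(1,1)
  0 0 0 1
  0 1 0 0
  0 0 0 0
  0 0 0 0
  0 0 0 0
After step 4: ants at (1,3),(0,1)
  0 1 0 0
  0 0 0 1
  0 0 0 0
  0 0 0 0
  0 0 0 0
After step 5: ants at (0,3),(0,2)
  0 0 1 1
  0 0 0 0
  0 0 0 0
  0 0 0 0
  0 0 0 0
After step 6: ants at (0,2),(0,3)
  0 0 2 2
  0 0 0 0
  0 0 0 0
  0 0 0 0
  0 0 0 0

0 0 2 2
0 0 0 0
0 0 0 0
0 0 0 0
0 0 0 0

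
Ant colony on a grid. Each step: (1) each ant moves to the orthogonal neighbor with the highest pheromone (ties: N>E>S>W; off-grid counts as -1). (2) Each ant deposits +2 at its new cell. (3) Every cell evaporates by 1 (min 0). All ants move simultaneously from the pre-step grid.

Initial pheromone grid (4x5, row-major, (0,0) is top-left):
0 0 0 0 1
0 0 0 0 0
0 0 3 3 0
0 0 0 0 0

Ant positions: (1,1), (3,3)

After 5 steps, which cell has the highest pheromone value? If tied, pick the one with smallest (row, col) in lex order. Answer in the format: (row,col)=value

Step 1: ant0:(1,1)->N->(0,1) | ant1:(3,3)->N->(2,3)
  grid max=4 at (2,3)
Step 2: ant0:(0,1)->E->(0,2) | ant1:(2,3)->W->(2,2)
  grid max=3 at (2,2)
Step 3: ant0:(0,2)->E->(0,3) | ant1:(2,2)->E->(2,3)
  grid max=4 at (2,3)
Step 4: ant0:(0,3)->E->(0,4) | ant1:(2,3)->W->(2,2)
  grid max=3 at (2,2)
Step 5: ant0:(0,4)->S->(1,4) | ant1:(2,2)->E->(2,3)
  grid max=4 at (2,3)
Final grid:
  0 0 0 0 0
  0 0 0 0 1
  0 0 2 4 0
  0 0 0 0 0
Max pheromone 4 at (2,3)

Answer: (2,3)=4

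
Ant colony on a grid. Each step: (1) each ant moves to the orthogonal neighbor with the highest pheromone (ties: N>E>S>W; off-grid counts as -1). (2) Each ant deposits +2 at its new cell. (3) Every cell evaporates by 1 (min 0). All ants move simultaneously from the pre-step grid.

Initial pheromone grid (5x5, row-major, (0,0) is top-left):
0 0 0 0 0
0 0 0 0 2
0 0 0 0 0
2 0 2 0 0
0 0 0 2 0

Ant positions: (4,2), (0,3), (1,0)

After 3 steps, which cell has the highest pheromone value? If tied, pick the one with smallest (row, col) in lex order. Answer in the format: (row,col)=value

Step 1: ant0:(4,2)->N->(3,2) | ant1:(0,3)->E->(0,4) | ant2:(1,0)->N->(0,0)
  grid max=3 at (3,2)
Step 2: ant0:(3,2)->N->(2,2) | ant1:(0,4)->S->(1,4) | ant2:(0,0)->E->(0,1)
  grid max=2 at (1,4)
Step 3: ant0:(2,2)->S->(3,2) | ant1:(1,4)->N->(0,4) | ant2:(0,1)->E->(0,2)
  grid max=3 at (3,2)
Final grid:
  0 0 1 0 1
  0 0 0 0 1
  0 0 0 0 0
  0 0 3 0 0
  0 0 0 0 0
Max pheromone 3 at (3,2)

Answer: (3,2)=3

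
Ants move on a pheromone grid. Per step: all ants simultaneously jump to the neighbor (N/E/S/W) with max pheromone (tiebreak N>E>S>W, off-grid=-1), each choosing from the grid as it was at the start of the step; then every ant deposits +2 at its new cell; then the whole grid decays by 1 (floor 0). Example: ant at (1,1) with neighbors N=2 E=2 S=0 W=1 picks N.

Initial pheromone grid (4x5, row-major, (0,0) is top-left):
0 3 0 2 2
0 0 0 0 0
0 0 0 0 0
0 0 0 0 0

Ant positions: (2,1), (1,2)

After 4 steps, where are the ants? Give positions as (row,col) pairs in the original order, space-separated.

Step 1: ant0:(2,1)->N->(1,1) | ant1:(1,2)->N->(0,2)
  grid max=2 at (0,1)
Step 2: ant0:(1,1)->N->(0,1) | ant1:(0,2)->W->(0,1)
  grid max=5 at (0,1)
Step 3: ant0:(0,1)->E->(0,2) | ant1:(0,1)->E->(0,2)
  grid max=4 at (0,1)
Step 4: ant0:(0,2)->W->(0,1) | ant1:(0,2)->W->(0,1)
  grid max=7 at (0,1)

(0,1) (0,1)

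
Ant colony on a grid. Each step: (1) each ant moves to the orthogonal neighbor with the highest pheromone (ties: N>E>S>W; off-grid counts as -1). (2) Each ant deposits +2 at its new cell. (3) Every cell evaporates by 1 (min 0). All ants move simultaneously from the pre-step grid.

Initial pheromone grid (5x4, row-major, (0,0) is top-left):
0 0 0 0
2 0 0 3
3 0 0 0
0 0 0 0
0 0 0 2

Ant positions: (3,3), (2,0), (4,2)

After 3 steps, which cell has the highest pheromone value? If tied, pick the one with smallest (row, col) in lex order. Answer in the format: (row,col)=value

Step 1: ant0:(3,3)->S->(4,3) | ant1:(2,0)->N->(1,0) | ant2:(4,2)->E->(4,3)
  grid max=5 at (4,3)
Step 2: ant0:(4,3)->N->(3,3) | ant1:(1,0)->S->(2,0) | ant2:(4,3)->N->(3,3)
  grid max=4 at (4,3)
Step 3: ant0:(3,3)->S->(4,3) | ant1:(2,0)->N->(1,0) | ant2:(3,3)->S->(4,3)
  grid max=7 at (4,3)
Final grid:
  0 0 0 0
  3 0 0 0
  2 0 0 0
  0 0 0 2
  0 0 0 7
Max pheromone 7 at (4,3)

Answer: (4,3)=7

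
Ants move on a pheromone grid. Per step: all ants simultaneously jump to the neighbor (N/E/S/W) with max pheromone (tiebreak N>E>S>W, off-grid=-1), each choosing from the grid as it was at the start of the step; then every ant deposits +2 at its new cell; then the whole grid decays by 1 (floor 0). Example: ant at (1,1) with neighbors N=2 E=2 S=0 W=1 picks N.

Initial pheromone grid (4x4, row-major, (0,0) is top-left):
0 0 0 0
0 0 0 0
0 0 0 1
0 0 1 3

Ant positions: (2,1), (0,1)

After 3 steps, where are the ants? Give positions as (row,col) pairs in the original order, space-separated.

Step 1: ant0:(2,1)->N->(1,1) | ant1:(0,1)->E->(0,2)
  grid max=2 at (3,3)
Step 2: ant0:(1,1)->N->(0,1) | ant1:(0,2)->E->(0,3)
  grid max=1 at (0,1)
Step 3: ant0:(0,1)->E->(0,2) | ant1:(0,3)->S->(1,3)
  grid max=1 at (0,2)

(0,2) (1,3)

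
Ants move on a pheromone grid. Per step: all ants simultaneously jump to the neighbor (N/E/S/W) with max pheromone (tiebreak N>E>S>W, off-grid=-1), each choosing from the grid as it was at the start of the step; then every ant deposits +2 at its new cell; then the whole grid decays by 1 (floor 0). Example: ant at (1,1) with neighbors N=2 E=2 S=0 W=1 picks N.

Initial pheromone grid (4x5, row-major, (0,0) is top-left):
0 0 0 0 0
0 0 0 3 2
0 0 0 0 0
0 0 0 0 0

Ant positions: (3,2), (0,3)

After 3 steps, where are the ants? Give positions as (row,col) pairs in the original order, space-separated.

Step 1: ant0:(3,2)->N->(2,2) | ant1:(0,3)->S->(1,3)
  grid max=4 at (1,3)
Step 2: ant0:(2,2)->N->(1,2) | ant1:(1,3)->E->(1,4)
  grid max=3 at (1,3)
Step 3: ant0:(1,2)->E->(1,3) | ant1:(1,4)->W->(1,3)
  grid max=6 at (1,3)

(1,3) (1,3)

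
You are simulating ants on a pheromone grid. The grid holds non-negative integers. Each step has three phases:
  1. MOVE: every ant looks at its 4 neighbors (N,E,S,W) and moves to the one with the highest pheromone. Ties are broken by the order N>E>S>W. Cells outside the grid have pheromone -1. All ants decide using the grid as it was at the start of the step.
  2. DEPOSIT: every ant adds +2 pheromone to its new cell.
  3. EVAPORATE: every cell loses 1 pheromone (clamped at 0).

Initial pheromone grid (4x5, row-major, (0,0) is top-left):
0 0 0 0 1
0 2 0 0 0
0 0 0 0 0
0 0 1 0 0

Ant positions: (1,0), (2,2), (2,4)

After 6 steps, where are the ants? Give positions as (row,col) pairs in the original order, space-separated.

Step 1: ant0:(1,0)->E->(1,1) | ant1:(2,2)->S->(3,2) | ant2:(2,4)->N->(1,4)
  grid max=3 at (1,1)
Step 2: ant0:(1,1)->N->(0,1) | ant1:(3,2)->N->(2,2) | ant2:(1,4)->N->(0,4)
  grid max=2 at (1,1)
Step 3: ant0:(0,1)->S->(1,1) | ant1:(2,2)->S->(3,2) | ant2:(0,4)->S->(1,4)
  grid max=3 at (1,1)
Step 4: ant0:(1,1)->N->(0,1) | ant1:(3,2)->N->(2,2) | ant2:(1,4)->N->(0,4)
  grid max=2 at (1,1)
Step 5: ant0:(0,1)->S->(1,1) | ant1:(2,2)->S->(3,2) | ant2:(0,4)->S->(1,4)
  grid max=3 at (1,1)
Step 6: ant0:(1,1)->N->(0,1) | ant1:(3,2)->N->(2,2) | ant2:(1,4)->N->(0,4)
  grid max=2 at (1,1)

(0,1) (2,2) (0,4)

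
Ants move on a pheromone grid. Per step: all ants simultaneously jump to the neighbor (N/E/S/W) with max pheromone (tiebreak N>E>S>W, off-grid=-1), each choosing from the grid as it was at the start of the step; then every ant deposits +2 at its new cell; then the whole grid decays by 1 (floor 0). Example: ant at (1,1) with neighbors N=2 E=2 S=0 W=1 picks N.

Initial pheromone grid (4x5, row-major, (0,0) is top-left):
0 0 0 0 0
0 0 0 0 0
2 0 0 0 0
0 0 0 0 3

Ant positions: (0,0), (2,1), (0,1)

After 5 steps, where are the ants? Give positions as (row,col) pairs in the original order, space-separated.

Step 1: ant0:(0,0)->E->(0,1) | ant1:(2,1)->W->(2,0) | ant2:(0,1)->E->(0,2)
  grid max=3 at (2,0)
Step 2: ant0:(0,1)->E->(0,2) | ant1:(2,0)->N->(1,0) | ant2:(0,2)->W->(0,1)
  grid max=2 at (0,1)
Step 3: ant0:(0,2)->W->(0,1) | ant1:(1,0)->S->(2,0) | ant2:(0,1)->E->(0,2)
  grid max=3 at (0,1)
Step 4: ant0:(0,1)->E->(0,2) | ant1:(2,0)->N->(1,0) | ant2:(0,2)->W->(0,1)
  grid max=4 at (0,1)
Step 5: ant0:(0,2)->W->(0,1) | ant1:(1,0)->S->(2,0) | ant2:(0,1)->E->(0,2)
  grid max=5 at (0,1)

(0,1) (2,0) (0,2)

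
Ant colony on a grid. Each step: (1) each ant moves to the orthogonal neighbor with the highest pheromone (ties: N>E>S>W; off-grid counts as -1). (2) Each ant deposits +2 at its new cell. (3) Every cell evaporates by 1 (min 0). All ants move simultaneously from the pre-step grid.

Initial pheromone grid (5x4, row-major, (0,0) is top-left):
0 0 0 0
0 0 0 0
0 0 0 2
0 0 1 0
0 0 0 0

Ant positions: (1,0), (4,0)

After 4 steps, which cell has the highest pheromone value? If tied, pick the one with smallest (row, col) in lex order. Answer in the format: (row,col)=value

Answer: (0,0)=1

Derivation:
Step 1: ant0:(1,0)->N->(0,0) | ant1:(4,0)->N->(3,0)
  grid max=1 at (0,0)
Step 2: ant0:(0,0)->E->(0,1) | ant1:(3,0)->N->(2,0)
  grid max=1 at (0,1)
Step 3: ant0:(0,1)->E->(0,2) | ant1:(2,0)->N->(1,0)
  grid max=1 at (0,2)
Step 4: ant0:(0,2)->E->(0,3) | ant1:(1,0)->N->(0,0)
  grid max=1 at (0,0)
Final grid:
  1 0 0 1
  0 0 0 0
  0 0 0 0
  0 0 0 0
  0 0 0 0
Max pheromone 1 at (0,0)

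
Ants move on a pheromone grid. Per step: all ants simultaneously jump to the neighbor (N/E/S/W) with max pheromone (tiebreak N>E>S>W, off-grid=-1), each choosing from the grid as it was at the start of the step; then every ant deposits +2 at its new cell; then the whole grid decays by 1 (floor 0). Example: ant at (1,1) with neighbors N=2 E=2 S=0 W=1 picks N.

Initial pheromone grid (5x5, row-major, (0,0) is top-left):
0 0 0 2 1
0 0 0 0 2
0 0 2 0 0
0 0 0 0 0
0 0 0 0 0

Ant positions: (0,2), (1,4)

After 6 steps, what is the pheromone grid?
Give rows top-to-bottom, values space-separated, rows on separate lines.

After step 1: ants at (0,3),(0,4)
  0 0 0 3 2
  0 0 0 0 1
  0 0 1 0 0
  0 0 0 0 0
  0 0 0 0 0
After step 2: ants at (0,4),(0,3)
  0 0 0 4 3
  0 0 0 0 0
  0 0 0 0 0
  0 0 0 0 0
  0 0 0 0 0
After step 3: ants at (0,3),(0,4)
  0 0 0 5 4
  0 0 0 0 0
  0 0 0 0 0
  0 0 0 0 0
  0 0 0 0 0
After step 4: ants at (0,4),(0,3)
  0 0 0 6 5
  0 0 0 0 0
  0 0 0 0 0
  0 0 0 0 0
  0 0 0 0 0
After step 5: ants at (0,3),(0,4)
  0 0 0 7 6
  0 0 0 0 0
  0 0 0 0 0
  0 0 0 0 0
  0 0 0 0 0
After step 6: ants at (0,4),(0,3)
  0 0 0 8 7
  0 0 0 0 0
  0 0 0 0 0
  0 0 0 0 0
  0 0 0 0 0

0 0 0 8 7
0 0 0 0 0
0 0 0 0 0
0 0 0 0 0
0 0 0 0 0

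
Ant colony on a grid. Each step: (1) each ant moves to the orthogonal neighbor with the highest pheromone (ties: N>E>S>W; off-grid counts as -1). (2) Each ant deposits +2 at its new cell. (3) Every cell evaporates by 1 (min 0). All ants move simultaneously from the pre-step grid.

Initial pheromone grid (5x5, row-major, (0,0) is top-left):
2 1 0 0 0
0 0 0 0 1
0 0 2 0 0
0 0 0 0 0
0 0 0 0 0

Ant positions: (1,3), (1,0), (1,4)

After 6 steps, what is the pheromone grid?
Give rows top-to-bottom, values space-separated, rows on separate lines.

After step 1: ants at (1,4),(0,0),(0,4)
  3 0 0 0 1
  0 0 0 0 2
  0 0 1 0 0
  0 0 0 0 0
  0 0 0 0 0
After step 2: ants at (0,4),(0,1),(1,4)
  2 1 0 0 2
  0 0 0 0 3
  0 0 0 0 0
  0 0 0 0 0
  0 0 0 0 0
After step 3: ants at (1,4),(0,0),(0,4)
  3 0 0 0 3
  0 0 0 0 4
  0 0 0 0 0
  0 0 0 0 0
  0 0 0 0 0
After step 4: ants at (0,4),(0,1),(1,4)
  2 1 0 0 4
  0 0 0 0 5
  0 0 0 0 0
  0 0 0 0 0
  0 0 0 0 0
After step 5: ants at (1,4),(0,0),(0,4)
  3 0 0 0 5
  0 0 0 0 6
  0 0 0 0 0
  0 0 0 0 0
  0 0 0 0 0
After step 6: ants at (0,4),(0,1),(1,4)
  2 1 0 0 6
  0 0 0 0 7
  0 0 0 0 0
  0 0 0 0 0
  0 0 0 0 0

2 1 0 0 6
0 0 0 0 7
0 0 0 0 0
0 0 0 0 0
0 0 0 0 0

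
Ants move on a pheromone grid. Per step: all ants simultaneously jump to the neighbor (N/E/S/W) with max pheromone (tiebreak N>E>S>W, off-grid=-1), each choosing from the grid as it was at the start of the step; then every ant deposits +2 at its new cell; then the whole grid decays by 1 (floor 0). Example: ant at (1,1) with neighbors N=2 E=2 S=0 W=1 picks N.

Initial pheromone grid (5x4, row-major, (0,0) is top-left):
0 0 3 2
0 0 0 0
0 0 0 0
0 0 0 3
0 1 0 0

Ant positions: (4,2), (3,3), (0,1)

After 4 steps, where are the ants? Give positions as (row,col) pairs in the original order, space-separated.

Step 1: ant0:(4,2)->W->(4,1) | ant1:(3,3)->N->(2,3) | ant2:(0,1)->E->(0,2)
  grid max=4 at (0,2)
Step 2: ant0:(4,1)->N->(3,1) | ant1:(2,3)->S->(3,3) | ant2:(0,2)->E->(0,3)
  grid max=3 at (0,2)
Step 3: ant0:(3,1)->S->(4,1) | ant1:(3,3)->N->(2,3) | ant2:(0,3)->W->(0,2)
  grid max=4 at (0,2)
Step 4: ant0:(4,1)->N->(3,1) | ant1:(2,3)->S->(3,3) | ant2:(0,2)->E->(0,3)
  grid max=3 at (0,2)

(3,1) (3,3) (0,3)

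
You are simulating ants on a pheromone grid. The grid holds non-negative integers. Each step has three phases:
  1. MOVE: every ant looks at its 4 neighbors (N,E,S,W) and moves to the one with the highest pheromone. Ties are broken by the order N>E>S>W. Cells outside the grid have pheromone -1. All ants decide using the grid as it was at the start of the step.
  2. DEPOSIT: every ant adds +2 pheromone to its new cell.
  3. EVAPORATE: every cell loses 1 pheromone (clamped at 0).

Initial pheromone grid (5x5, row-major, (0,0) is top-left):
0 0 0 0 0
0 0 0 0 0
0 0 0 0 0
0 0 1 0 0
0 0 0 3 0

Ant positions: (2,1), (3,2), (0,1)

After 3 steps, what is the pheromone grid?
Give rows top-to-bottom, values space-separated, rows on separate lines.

After step 1: ants at (1,1),(2,2),(0,2)
  0 0 1 0 0
  0 1 0 0 0
  0 0 1 0 0
  0 0 0 0 0
  0 0 0 2 0
After step 2: ants at (0,1),(1,2),(0,3)
  0 1 0 1 0
  0 0 1 0 0
  0 0 0 0 0
  0 0 0 0 0
  0 0 0 1 0
After step 3: ants at (0,2),(0,2),(0,4)
  0 0 3 0 1
  0 0 0 0 0
  0 0 0 0 0
  0 0 0 0 0
  0 0 0 0 0

0 0 3 0 1
0 0 0 0 0
0 0 0 0 0
0 0 0 0 0
0 0 0 0 0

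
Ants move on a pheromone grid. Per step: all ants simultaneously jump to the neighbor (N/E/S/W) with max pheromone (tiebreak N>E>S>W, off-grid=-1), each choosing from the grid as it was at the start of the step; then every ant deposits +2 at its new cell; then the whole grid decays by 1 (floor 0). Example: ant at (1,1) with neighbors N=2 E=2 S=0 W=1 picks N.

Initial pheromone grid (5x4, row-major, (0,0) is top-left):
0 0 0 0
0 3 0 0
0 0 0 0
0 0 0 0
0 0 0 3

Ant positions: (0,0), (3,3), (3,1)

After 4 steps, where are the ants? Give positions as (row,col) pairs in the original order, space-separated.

Step 1: ant0:(0,0)->E->(0,1) | ant1:(3,3)->S->(4,3) | ant2:(3,1)->N->(2,1)
  grid max=4 at (4,3)
Step 2: ant0:(0,1)->S->(1,1) | ant1:(4,3)->N->(3,3) | ant2:(2,1)->N->(1,1)
  grid max=5 at (1,1)
Step 3: ant0:(1,1)->N->(0,1) | ant1:(3,3)->S->(4,3) | ant2:(1,1)->N->(0,1)
  grid max=4 at (1,1)
Step 4: ant0:(0,1)->S->(1,1) | ant1:(4,3)->N->(3,3) | ant2:(0,1)->S->(1,1)
  grid max=7 at (1,1)

(1,1) (3,3) (1,1)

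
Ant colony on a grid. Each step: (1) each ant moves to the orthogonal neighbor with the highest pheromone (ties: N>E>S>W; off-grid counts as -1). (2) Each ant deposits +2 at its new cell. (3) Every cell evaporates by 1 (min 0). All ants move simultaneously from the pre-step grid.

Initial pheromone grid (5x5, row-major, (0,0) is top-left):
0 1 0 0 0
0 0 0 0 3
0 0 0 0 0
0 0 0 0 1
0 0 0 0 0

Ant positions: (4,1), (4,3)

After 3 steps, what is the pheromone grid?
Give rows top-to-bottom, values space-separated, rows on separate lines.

After step 1: ants at (3,1),(3,3)
  0 0 0 0 0
  0 0 0 0 2
  0 0 0 0 0
  0 1 0 1 0
  0 0 0 0 0
After step 2: ants at (2,1),(2,3)
  0 0 0 0 0
  0 0 0 0 1
  0 1 0 1 0
  0 0 0 0 0
  0 0 0 0 0
After step 3: ants at (1,1),(1,3)
  0 0 0 0 0
  0 1 0 1 0
  0 0 0 0 0
  0 0 0 0 0
  0 0 0 0 0

0 0 0 0 0
0 1 0 1 0
0 0 0 0 0
0 0 0 0 0
0 0 0 0 0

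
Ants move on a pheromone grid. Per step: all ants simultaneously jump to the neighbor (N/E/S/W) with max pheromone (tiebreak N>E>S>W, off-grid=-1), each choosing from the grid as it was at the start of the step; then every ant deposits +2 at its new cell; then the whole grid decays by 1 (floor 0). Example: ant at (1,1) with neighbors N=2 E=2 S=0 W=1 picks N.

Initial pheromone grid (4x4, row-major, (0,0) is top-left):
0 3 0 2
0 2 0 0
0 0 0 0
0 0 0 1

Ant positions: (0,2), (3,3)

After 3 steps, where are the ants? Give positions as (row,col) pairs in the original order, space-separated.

Step 1: ant0:(0,2)->W->(0,1) | ant1:(3,3)->N->(2,3)
  grid max=4 at (0,1)
Step 2: ant0:(0,1)->S->(1,1) | ant1:(2,3)->N->(1,3)
  grid max=3 at (0,1)
Step 3: ant0:(1,1)->N->(0,1) | ant1:(1,3)->N->(0,3)
  grid max=4 at (0,1)

(0,1) (0,3)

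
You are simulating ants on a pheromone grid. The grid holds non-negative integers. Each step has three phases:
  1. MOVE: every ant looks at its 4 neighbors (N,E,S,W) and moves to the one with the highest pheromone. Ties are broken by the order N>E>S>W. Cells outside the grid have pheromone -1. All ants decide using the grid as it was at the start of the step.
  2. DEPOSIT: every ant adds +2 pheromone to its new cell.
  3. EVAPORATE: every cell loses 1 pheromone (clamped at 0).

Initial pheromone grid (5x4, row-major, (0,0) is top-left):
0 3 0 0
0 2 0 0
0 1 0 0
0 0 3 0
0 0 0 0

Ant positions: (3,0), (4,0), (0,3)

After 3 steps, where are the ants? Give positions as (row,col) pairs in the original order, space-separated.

Step 1: ant0:(3,0)->N->(2,0) | ant1:(4,0)->N->(3,0) | ant2:(0,3)->S->(1,3)
  grid max=2 at (0,1)
Step 2: ant0:(2,0)->S->(3,0) | ant1:(3,0)->N->(2,0) | ant2:(1,3)->N->(0,3)
  grid max=2 at (2,0)
Step 3: ant0:(3,0)->N->(2,0) | ant1:(2,0)->S->(3,0) | ant2:(0,3)->S->(1,3)
  grid max=3 at (2,0)

(2,0) (3,0) (1,3)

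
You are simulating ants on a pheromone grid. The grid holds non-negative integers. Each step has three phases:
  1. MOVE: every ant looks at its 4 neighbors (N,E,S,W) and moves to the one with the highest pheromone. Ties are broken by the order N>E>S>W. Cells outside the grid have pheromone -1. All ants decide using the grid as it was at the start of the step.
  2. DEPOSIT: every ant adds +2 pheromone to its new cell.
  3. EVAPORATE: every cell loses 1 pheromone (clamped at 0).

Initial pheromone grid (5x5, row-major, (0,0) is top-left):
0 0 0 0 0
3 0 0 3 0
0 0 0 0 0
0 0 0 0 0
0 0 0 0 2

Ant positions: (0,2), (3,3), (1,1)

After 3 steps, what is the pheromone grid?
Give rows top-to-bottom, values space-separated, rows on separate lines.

After step 1: ants at (0,3),(2,3),(1,0)
  0 0 0 1 0
  4 0 0 2 0
  0 0 0 1 0
  0 0 0 0 0
  0 0 0 0 1
After step 2: ants at (1,3),(1,3),(0,0)
  1 0 0 0 0
  3 0 0 5 0
  0 0 0 0 0
  0 0 0 0 0
  0 0 0 0 0
After step 3: ants at (0,3),(0,3),(1,0)
  0 0 0 3 0
  4 0 0 4 0
  0 0 0 0 0
  0 0 0 0 0
  0 0 0 0 0

0 0 0 3 0
4 0 0 4 0
0 0 0 0 0
0 0 0 0 0
0 0 0 0 0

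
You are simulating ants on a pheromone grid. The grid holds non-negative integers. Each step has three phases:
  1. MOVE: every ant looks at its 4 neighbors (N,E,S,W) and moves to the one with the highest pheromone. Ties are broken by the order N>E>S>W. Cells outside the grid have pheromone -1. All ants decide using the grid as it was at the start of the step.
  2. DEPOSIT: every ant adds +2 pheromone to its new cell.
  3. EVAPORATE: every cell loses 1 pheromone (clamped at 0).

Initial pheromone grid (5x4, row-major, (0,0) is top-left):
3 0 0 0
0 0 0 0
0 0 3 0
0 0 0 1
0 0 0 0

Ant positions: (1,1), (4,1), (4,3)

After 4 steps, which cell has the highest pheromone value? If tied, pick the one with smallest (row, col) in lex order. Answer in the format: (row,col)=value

Answer: (0,0)=3

Derivation:
Step 1: ant0:(1,1)->N->(0,1) | ant1:(4,1)->N->(3,1) | ant2:(4,3)->N->(3,3)
  grid max=2 at (0,0)
Step 2: ant0:(0,1)->W->(0,0) | ant1:(3,1)->N->(2,1) | ant2:(3,3)->N->(2,3)
  grid max=3 at (0,0)
Step 3: ant0:(0,0)->E->(0,1) | ant1:(2,1)->E->(2,2) | ant2:(2,3)->S->(3,3)
  grid max=2 at (0,0)
Step 4: ant0:(0,1)->W->(0,0) | ant1:(2,2)->N->(1,2) | ant2:(3,3)->N->(2,3)
  grid max=3 at (0,0)
Final grid:
  3 0 0 0
  0 0 1 0
  0 0 1 1
  0 0 0 1
  0 0 0 0
Max pheromone 3 at (0,0)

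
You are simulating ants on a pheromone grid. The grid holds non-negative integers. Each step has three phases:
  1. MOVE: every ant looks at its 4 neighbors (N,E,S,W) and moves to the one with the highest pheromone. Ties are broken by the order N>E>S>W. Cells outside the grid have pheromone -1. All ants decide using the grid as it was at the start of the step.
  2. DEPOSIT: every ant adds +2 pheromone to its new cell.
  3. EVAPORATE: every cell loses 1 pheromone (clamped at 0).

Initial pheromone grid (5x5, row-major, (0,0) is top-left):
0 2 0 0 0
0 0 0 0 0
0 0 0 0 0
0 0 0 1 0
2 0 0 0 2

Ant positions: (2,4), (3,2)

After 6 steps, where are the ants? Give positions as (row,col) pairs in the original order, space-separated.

Step 1: ant0:(2,4)->N->(1,4) | ant1:(3,2)->E->(3,3)
  grid max=2 at (3,3)
Step 2: ant0:(1,4)->N->(0,4) | ant1:(3,3)->N->(2,3)
  grid max=1 at (0,4)
Step 3: ant0:(0,4)->S->(1,4) | ant1:(2,3)->S->(3,3)
  grid max=2 at (3,3)
Step 4: ant0:(1,4)->N->(0,4) | ant1:(3,3)->N->(2,3)
  grid max=1 at (0,4)
Step 5: ant0:(0,4)->S->(1,4) | ant1:(2,3)->S->(3,3)
  grid max=2 at (3,3)
Step 6: ant0:(1,4)->N->(0,4) | ant1:(3,3)->N->(2,3)
  grid max=1 at (0,4)

(0,4) (2,3)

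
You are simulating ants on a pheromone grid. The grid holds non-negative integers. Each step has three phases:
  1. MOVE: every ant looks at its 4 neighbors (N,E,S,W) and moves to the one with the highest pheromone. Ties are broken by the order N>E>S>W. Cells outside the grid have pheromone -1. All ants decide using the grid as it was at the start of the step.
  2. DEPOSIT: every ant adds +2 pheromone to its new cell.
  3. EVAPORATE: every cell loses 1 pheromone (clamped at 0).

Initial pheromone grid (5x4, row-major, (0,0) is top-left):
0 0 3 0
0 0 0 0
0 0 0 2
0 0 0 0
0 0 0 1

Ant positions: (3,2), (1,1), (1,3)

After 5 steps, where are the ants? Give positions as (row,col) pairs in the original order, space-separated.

Step 1: ant0:(3,2)->N->(2,2) | ant1:(1,1)->N->(0,1) | ant2:(1,3)->S->(2,3)
  grid max=3 at (2,3)
Step 2: ant0:(2,2)->E->(2,3) | ant1:(0,1)->E->(0,2) | ant2:(2,3)->W->(2,2)
  grid max=4 at (2,3)
Step 3: ant0:(2,3)->W->(2,2) | ant1:(0,2)->E->(0,3) | ant2:(2,2)->E->(2,3)
  grid max=5 at (2,3)
Step 4: ant0:(2,2)->E->(2,3) | ant1:(0,3)->W->(0,2) | ant2:(2,3)->W->(2,2)
  grid max=6 at (2,3)
Step 5: ant0:(2,3)->W->(2,2) | ant1:(0,2)->E->(0,3) | ant2:(2,2)->E->(2,3)
  grid max=7 at (2,3)

(2,2) (0,3) (2,3)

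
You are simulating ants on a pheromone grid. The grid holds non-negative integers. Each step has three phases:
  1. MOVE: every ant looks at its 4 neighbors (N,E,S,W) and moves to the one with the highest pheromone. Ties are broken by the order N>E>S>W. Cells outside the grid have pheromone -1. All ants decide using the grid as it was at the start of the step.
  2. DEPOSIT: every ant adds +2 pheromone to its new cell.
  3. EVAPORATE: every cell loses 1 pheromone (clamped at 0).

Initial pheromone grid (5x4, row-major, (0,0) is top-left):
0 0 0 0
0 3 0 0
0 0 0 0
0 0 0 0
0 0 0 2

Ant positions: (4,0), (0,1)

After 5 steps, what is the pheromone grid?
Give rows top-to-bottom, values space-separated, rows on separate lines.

After step 1: ants at (3,0),(1,1)
  0 0 0 0
  0 4 0 0
  0 0 0 0
  1 0 0 0
  0 0 0 1
After step 2: ants at (2,0),(0,1)
  0 1 0 0
  0 3 0 0
  1 0 0 0
  0 0 0 0
  0 0 0 0
After step 3: ants at (1,0),(1,1)
  0 0 0 0
  1 4 0 0
  0 0 0 0
  0 0 0 0
  0 0 0 0
After step 4: ants at (1,1),(1,0)
  0 0 0 0
  2 5 0 0
  0 0 0 0
  0 0 0 0
  0 0 0 0
After step 5: ants at (1,0),(1,1)
  0 0 0 0
  3 6 0 0
  0 0 0 0
  0 0 0 0
  0 0 0 0

0 0 0 0
3 6 0 0
0 0 0 0
0 0 0 0
0 0 0 0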